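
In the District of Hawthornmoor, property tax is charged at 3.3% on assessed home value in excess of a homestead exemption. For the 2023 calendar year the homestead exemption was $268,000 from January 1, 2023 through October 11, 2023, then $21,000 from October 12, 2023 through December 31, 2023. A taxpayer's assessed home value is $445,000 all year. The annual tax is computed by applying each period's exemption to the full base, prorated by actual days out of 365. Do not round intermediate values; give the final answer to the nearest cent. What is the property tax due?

$7,649.85

January 1 – October 11, 2023: 284 days, exemption $268,000 → ($445,000 − $268,000) × 3.3% × 284/365 = $4,544.7781
October 12 – December 31, 2023: 81 days, exemption $21,000 → ($445,000 − $21,000) × 3.3% × 81/365 = $3,105.0740
Total = $7,649.8521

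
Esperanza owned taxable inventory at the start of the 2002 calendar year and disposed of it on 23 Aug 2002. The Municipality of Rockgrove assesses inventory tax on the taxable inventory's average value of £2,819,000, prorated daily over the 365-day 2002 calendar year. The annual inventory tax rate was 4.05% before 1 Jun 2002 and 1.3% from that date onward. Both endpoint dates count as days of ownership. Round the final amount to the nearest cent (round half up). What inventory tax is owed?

1 Jan – 31 May 2002: 151 days at 4.05% → £2,819,000 × 4.05% × 151/365 = £47,231.7658
1 Jun – 23 Aug 2002: 84 days at 1.3% → £2,819,000 × 1.3% × 84/365 = £8,433.8301
Total = £55,665.5959

£55,665.60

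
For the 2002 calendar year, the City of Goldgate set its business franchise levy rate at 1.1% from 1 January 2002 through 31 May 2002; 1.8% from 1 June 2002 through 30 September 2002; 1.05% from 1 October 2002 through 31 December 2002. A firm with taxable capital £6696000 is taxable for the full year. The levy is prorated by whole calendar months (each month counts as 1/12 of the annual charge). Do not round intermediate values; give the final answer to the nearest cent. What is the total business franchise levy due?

£88443.00

1 January – 31 May 2002: 5 months at 1.1% → £6696000 × 1.1% × 5/12 = £30690.0000
1 June – 30 September 2002: 4 months at 1.8% → £6696000 × 1.8% × 4/12 = £40176.0000
1 October – 31 December 2002: 3 months at 1.05% → £6696000 × 1.05% × 3/12 = £17577.0000
Total = £88443.0000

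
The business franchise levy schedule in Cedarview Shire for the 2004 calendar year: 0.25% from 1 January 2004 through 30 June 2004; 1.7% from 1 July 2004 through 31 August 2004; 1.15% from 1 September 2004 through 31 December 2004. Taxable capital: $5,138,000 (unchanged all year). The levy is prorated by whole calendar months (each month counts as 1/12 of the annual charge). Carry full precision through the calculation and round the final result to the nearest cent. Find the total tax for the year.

$40,675.83

1 January – 30 June 2004: 6 months at 0.25% → $5,138,000 × 0.25% × 6/12 = $6,422.5000
1 July – 31 August 2004: 2 months at 1.7% → $5,138,000 × 1.7% × 2/12 = $14,557.6667
1 September – 31 December 2004: 4 months at 1.15% → $5,138,000 × 1.15% × 4/12 = $19,695.6667
Total = $40,675.8333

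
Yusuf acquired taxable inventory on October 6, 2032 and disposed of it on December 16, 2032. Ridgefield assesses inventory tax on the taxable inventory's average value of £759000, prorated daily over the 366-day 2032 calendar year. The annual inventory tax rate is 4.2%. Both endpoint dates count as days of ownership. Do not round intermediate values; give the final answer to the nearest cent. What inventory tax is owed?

Days held (October 6 – December 16, 2032): 72 out of 366
Tax = £759000 × 4.2% × 72/366 = £6271.0820

£6271.08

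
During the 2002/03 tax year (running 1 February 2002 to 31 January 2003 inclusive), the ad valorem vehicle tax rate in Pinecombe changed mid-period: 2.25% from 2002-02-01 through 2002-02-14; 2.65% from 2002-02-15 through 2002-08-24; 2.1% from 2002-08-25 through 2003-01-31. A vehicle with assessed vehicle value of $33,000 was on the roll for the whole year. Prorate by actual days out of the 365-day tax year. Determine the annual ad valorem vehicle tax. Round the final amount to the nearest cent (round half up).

2002-02-01 to 2002-02-14: 14 days at 2.25% → $33,000 × 2.25% × 14/365 = $28.4795
2002-02-15 to 2002-08-24: 191 days at 2.65% → $33,000 × 2.65% × 191/365 = $457.6151
2002-08-25 to 2003-01-31: 160 days at 2.1% → $33,000 × 2.1% × 160/365 = $303.7808
Total = $789.8753

$789.88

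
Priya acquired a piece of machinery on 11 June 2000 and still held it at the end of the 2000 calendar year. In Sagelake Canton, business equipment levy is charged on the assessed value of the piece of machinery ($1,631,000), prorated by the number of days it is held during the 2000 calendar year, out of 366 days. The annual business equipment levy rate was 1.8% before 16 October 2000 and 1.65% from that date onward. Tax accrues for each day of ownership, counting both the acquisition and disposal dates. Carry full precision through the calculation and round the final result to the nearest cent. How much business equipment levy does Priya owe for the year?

11 June – 15 October 2000: 127 days at 1.8% → $1,631,000 × 1.8% × 127/366 = $10,187.0656
16 October – 31 December 2000: 77 days at 1.65% → $1,631,000 × 1.65% × 77/366 = $5,661.7090
Total = $15,848.7746

$15,848.77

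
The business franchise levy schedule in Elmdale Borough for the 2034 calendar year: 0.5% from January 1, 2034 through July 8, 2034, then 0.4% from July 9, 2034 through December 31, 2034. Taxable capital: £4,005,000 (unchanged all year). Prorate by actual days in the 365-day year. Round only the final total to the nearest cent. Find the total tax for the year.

January 1 – July 8, 2034: 189 days at 0.5% → £4,005,000 × 0.5% × 189/365 = £10,369.1096
July 9 – December 31, 2034: 176 days at 0.4% → £4,005,000 × 0.4% × 176/365 = £7,724.7123
Total = £18,093.8219

£18,093.82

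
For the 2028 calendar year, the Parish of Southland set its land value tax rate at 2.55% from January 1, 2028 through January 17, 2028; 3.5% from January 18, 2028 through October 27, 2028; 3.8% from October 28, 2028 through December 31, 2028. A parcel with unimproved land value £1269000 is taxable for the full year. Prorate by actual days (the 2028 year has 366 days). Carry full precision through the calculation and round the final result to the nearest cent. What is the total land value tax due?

£44531.15

January 1 – January 17, 2028: 17 days at 2.55% → £1269000 × 2.55% × 17/366 = £1503.0369
January 18 – October 27, 2028: 284 days at 3.5% → £1269000 × 3.5% × 284/366 = £34464.0984
October 28 – December 31, 2028: 65 days at 3.8% → £1269000 × 3.8% × 65/366 = £8564.0164
Total = £44531.1516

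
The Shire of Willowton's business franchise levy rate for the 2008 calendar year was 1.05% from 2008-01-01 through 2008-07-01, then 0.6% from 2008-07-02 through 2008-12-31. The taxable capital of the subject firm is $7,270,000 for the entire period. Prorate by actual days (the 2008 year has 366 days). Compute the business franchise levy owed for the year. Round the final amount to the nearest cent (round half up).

2008-01-01 to 2008-07-01: 183 days at 1.05% → $7,270,000 × 1.05% × 183/366 = $38,167.5000
2008-07-02 to 2008-12-31: 183 days at 0.6% → $7,270,000 × 0.6% × 183/366 = $21,810.0000
Total = $59,977.5000

$59,977.50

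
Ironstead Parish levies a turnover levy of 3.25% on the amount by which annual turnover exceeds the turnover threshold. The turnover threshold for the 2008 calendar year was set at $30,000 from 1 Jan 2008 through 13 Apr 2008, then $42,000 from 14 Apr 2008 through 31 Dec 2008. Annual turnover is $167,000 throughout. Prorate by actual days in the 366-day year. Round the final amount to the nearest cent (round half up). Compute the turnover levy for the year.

$4,173.32

1 Jan – 13 Apr 2008: 104 days, exemption $30,000 → ($167,000 − $30,000) × 3.25% × 104/366 = $1,265.1913
14 Apr – 31 Dec 2008: 262 days, exemption $42,000 → ($167,000 − $42,000) × 3.25% × 262/366 = $2,908.1284
Total = $4,173.3197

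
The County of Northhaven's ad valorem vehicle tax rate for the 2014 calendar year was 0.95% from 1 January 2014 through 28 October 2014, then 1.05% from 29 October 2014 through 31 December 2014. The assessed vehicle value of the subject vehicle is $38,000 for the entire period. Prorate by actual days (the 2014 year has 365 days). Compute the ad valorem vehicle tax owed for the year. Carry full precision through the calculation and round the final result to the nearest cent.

1 January – 28 October 2014: 301 days at 0.95% → $38,000 × 0.95% × 301/365 = $297.7014
29 October – 31 December 2014: 64 days at 1.05% → $38,000 × 1.05% × 64/365 = $69.9616
Total = $367.6630

$367.66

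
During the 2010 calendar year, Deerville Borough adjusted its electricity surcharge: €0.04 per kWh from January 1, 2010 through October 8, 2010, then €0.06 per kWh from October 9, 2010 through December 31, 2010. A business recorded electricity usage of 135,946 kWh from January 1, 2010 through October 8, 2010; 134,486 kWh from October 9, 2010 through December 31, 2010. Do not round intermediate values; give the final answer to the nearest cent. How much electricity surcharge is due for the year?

January 1 – October 8, 2010: 135,946 kWh at €0.04/kWh → €5437.84
October 9 – December 31, 2010: 134,486 kWh at €0.06/kWh → €8069.16

€13507.00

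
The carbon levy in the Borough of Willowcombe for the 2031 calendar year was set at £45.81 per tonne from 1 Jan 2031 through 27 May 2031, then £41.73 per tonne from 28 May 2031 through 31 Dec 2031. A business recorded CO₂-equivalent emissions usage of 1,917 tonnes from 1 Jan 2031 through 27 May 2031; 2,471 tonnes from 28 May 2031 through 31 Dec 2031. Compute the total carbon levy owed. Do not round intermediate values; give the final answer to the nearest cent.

£190,932.60

1 Jan – 27 May 2031: 1,917 tonnes at £45.81/tonne → £87,817.77
28 May – 31 Dec 2031: 2,471 tonnes at £41.73/tonne → £103,114.83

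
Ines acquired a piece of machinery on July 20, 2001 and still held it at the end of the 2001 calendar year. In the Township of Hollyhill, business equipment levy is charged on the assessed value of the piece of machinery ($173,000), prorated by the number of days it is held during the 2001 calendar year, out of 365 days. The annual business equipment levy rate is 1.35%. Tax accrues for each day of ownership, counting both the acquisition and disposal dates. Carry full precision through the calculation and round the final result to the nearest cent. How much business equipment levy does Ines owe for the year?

Days held (July 20 – December 31, 2001): 165 out of 365
Tax = $173,000 × 1.35% × 165/365 = $1,055.7740

$1,055.77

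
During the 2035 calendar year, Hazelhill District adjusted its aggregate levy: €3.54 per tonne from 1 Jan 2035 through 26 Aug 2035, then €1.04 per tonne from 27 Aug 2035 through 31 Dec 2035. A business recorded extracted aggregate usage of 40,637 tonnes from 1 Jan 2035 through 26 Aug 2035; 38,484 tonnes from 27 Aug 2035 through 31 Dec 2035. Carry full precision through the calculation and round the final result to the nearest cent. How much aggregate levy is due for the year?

€183,878.34

1 Jan – 26 Aug 2035: 40,637 tonnes at €3.54/tonne → €143,854.98
27 Aug – 31 Dec 2035: 38,484 tonnes at €1.04/tonne → €40,023.36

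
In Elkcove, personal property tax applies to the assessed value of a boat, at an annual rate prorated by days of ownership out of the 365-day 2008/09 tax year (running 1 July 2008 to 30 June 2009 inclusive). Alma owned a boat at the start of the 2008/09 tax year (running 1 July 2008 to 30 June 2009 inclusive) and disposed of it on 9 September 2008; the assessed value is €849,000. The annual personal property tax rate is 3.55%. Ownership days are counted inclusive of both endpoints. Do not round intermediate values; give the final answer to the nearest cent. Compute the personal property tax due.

€5,862.75

Days held (1 July – 9 September 2008): 71 out of 365
Tax = €849,000 × 3.55% × 71/365 = €5,862.7521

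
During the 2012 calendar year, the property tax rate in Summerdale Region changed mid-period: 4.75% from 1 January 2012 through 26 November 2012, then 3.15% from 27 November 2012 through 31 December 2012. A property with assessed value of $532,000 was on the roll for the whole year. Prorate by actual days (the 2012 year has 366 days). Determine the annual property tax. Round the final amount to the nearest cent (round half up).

$24,456.01

1 January – 26 November 2012: 331 days at 4.75% → $532,000 × 4.75% × 331/366 = $22,853.4699
27 November – 31 December 2012: 35 days at 3.15% → $532,000 × 3.15% × 35/366 = $1,602.5410
Total = $24,456.0109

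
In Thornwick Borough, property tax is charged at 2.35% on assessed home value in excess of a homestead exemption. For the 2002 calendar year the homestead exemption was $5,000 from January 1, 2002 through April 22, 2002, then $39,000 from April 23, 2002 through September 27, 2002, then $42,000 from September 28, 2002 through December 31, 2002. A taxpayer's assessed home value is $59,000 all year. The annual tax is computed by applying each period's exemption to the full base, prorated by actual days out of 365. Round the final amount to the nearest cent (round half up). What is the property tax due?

$696.82

January 1 – April 22, 2002: 112 days, exemption $5,000 → ($59,000 − $5,000) × 2.35% × 112/365 = $389.3918
April 23 – September 27, 2002: 158 days, exemption $39,000 → ($59,000 − $39,000) × 2.35% × 158/365 = $203.4521
September 28 – December 31, 2002: 95 days, exemption $42,000 → ($59,000 − $42,000) × 2.35% × 95/365 = $103.9795
Total = $696.8233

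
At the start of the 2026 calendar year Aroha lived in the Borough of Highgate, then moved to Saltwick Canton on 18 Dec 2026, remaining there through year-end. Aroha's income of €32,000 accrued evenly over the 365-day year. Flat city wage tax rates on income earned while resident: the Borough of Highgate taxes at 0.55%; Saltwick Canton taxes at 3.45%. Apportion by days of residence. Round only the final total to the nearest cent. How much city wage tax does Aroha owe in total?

The Borough of Highgate, 1 Jan – 17 Dec 2026: 351 days → €32,000 × 0.55% × 351/365 = €169.2493
Saltwick Canton, 18 Dec – 31 Dec 2026: 14 days → €32,000 × 3.45% × 14/365 = €42.3452
Total = €211.5945

€211.59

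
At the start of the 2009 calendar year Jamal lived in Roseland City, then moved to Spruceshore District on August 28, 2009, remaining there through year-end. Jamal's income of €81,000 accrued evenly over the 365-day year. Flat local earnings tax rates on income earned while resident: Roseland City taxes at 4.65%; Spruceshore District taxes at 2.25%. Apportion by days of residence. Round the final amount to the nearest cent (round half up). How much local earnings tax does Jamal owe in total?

Roseland City, January 1 – August 27, 2009: 239 days → €81,000 × 4.65% × 239/365 = €2,466.2836
Spruceshore District, August 28 – December 31, 2009: 126 days → €81,000 × 2.25% × 126/365 = €629.1370
Total = €3,095.4205

€3,095.42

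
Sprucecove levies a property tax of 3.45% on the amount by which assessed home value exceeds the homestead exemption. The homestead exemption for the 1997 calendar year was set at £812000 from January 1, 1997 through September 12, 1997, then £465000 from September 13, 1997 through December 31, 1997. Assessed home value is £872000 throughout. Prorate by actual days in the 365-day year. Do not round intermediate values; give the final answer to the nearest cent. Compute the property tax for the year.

£5677.85

January 1 – September 12, 1997: 255 days, exemption £812000 → (£872000 − £812000) × 3.45% × 255/365 = £1446.1644
September 13 – December 31, 1997: 110 days, exemption £465000 → (£872000 − £465000) × 3.45% × 110/365 = £4231.6849
Total = £5677.8493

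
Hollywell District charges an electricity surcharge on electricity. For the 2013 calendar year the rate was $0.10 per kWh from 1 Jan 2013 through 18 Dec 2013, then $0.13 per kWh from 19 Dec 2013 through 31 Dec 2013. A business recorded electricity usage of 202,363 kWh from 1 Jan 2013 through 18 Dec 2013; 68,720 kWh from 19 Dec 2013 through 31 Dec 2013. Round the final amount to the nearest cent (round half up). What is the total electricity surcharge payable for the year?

$29,169.90

1 Jan – 18 Dec 2013: 202,363 kWh at $0.10/kWh → $20,236.30
19 Dec – 31 Dec 2013: 68,720 kWh at $0.13/kWh → $8,933.60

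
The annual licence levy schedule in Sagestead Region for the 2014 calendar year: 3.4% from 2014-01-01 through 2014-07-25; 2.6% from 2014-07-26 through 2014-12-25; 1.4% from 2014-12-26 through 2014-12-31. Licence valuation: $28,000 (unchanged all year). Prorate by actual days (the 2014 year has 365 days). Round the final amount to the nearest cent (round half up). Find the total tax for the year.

2014-01-01 to 2014-07-25: 206 days at 3.4% → $28,000 × 3.4% × 206/365 = $537.2932
2014-07-26 to 2014-12-25: 153 days at 2.6% → $28,000 × 2.6% × 153/365 = $305.1616
2014-12-26 to 2014-12-31: 6 days at 1.4% → $28,000 × 1.4% × 6/365 = $6.4438
Total = $848.8986

$848.90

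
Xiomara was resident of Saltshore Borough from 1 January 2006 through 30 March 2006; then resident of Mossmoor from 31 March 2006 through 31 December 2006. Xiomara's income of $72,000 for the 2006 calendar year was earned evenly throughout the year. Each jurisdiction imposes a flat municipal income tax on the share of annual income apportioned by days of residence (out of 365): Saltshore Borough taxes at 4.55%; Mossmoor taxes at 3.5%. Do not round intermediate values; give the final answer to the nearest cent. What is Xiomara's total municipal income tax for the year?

$2,704.34

Saltshore Borough, 1 January – 30 March 2006: 89 days → $72,000 × 4.55% × 89/365 = $798.8055
Mossmoor, 31 March – 31 December 2006: 276 days → $72,000 × 3.5% × 276/365 = $1,905.5342
Total = $2,704.3397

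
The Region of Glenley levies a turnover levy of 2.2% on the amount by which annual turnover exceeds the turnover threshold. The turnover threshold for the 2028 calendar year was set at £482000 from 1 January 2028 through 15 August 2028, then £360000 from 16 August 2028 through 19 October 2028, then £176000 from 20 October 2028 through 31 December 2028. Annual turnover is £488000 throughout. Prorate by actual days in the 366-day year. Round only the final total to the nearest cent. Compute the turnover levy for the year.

£1951.39

1 January – 15 August 2028: 228 days, exemption £482000 → (£488000 − £482000) × 2.2% × 228/366 = £82.2295
16 August – 19 October 2028: 65 days, exemption £360000 → (£488000 − £360000) × 2.2% × 65/366 = £500.1093
20 October – 31 December 2028: 73 days, exemption £176000 → (£488000 − £176000) × 2.2% × 73/366 = £1369.0492
Total = £1951.3880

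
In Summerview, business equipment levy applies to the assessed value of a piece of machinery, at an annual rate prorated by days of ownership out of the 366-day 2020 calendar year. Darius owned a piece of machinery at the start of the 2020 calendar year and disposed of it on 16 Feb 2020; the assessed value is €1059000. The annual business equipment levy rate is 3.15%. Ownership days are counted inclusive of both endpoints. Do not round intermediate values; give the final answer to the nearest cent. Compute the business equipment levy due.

€4283.74

Days held (1 Jan – 16 Feb 2020): 47 out of 366
Tax = €1059000 × 3.15% × 47/366 = €4283.7418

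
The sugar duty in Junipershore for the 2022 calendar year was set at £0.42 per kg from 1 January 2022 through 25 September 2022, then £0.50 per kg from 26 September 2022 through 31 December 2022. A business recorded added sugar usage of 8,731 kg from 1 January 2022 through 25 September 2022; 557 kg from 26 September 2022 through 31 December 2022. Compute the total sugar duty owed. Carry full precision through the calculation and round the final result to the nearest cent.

£3945.52

1 January – 25 September 2022: 8,731 kg at £0.42/kg → £3667.02
26 September – 31 December 2022: 557 kg at £0.50/kg → £278.50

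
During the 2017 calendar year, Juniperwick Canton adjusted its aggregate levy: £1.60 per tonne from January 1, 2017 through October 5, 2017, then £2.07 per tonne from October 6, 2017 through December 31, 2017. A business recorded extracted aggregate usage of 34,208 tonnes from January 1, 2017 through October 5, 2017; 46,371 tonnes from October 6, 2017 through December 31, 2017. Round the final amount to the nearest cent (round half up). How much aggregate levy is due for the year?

January 1 – October 5, 2017: 34,208 tonnes at £1.60/tonne → £54,732.80
October 6 – December 31, 2017: 46,371 tonnes at £2.07/tonne → £95,987.97

£150,720.77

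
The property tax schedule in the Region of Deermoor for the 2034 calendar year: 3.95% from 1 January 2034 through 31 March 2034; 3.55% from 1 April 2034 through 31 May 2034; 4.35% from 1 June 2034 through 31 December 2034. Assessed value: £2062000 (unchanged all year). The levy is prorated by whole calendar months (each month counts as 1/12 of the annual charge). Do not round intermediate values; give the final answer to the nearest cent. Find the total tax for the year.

1 January – 31 March 2034: 3 months at 3.95% → £2062000 × 3.95% × 3/12 = £20362.2500
1 April – 31 May 2034: 2 months at 3.55% → £2062000 × 3.55% × 2/12 = £12200.1667
1 June – 31 December 2034: 7 months at 4.35% → £2062000 × 4.35% × 7/12 = £52323.2500
Total = £84885.6667

£84885.67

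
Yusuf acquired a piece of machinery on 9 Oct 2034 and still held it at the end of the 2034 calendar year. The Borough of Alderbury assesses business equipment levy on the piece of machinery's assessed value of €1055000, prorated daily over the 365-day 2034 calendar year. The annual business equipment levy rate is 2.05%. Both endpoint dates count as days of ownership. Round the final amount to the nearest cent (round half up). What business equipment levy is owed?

Days held (9 Oct – 31 Dec 2034): 84 out of 365
Tax = €1055000 × 2.05% × 84/365 = €4977.2877

€4977.29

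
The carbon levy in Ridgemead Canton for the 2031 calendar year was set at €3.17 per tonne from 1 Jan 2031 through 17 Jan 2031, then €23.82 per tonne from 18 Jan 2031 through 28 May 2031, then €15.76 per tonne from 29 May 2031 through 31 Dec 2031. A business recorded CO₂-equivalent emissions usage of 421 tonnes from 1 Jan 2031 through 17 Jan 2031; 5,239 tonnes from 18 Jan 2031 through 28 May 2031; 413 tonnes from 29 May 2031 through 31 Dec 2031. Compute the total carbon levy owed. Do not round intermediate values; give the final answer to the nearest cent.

€132,636.43

1 Jan – 17 Jan 2031: 421 tonnes at €3.17/tonne → €1,334.57
18 Jan – 28 May 2031: 5,239 tonnes at €23.82/tonne → €124,792.98
29 May – 31 Dec 2031: 413 tonnes at €15.76/tonne → €6,508.88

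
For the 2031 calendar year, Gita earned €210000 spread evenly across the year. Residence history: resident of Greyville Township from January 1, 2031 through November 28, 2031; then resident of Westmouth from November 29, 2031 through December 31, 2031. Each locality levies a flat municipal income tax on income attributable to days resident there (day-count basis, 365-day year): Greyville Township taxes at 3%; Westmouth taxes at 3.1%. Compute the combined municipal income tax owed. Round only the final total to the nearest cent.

€6318.99

Greyville Township, January 1 – November 28, 2031: 332 days → €210000 × 3% × 332/365 = €5730.4110
Westmouth, November 29 – December 31, 2031: 33 days → €210000 × 3.1% × 33/365 = €588.5753
Total = €6318.9863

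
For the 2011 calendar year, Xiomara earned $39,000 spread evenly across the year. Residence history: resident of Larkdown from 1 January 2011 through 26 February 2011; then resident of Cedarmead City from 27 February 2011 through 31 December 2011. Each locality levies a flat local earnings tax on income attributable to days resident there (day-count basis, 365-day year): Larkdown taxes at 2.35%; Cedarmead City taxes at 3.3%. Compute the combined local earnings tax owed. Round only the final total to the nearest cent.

$1,229.14

Larkdown, 1 January – 26 February 2011: 57 days → $39,000 × 2.35% × 57/365 = $143.1247
Cedarmead City, 27 February – 31 December 2011: 308 days → $39,000 × 3.3% × 308/365 = $1,086.0164
Total = $1,229.1411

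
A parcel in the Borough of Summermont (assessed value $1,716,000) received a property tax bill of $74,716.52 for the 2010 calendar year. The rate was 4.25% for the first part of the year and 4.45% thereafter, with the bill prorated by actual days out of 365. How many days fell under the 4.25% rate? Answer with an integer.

175 days

Let d = days at the first rate; then 365 − d days at the second rate.
$1,716,000 × [4.25%·d + 4.45%·(365−d)] / 365 = $74,716.52
Solving gives d = 175, so the new rate took effect on June 25, 2010.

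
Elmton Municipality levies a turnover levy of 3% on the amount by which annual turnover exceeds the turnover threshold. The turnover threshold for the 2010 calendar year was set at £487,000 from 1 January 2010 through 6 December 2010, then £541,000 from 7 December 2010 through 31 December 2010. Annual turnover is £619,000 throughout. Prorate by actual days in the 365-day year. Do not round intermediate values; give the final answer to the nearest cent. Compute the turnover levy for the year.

£3,849.04

1 January – 6 December 2010: 340 days, exemption £487,000 → (£619,000 − £487,000) × 3% × 340/365 = £3,688.7671
7 December – 31 December 2010: 25 days, exemption £541,000 → (£619,000 − £541,000) × 3% × 25/365 = £160.2740
Total = £3,849.0411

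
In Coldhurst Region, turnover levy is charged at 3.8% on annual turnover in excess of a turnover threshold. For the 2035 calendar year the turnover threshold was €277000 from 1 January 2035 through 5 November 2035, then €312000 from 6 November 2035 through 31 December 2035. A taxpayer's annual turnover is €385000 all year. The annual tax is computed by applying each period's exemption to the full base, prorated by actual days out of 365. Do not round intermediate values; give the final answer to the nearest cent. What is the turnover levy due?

€3899.95

1 January – 5 November 2035: 309 days, exemption €277000 → (€385000 − €277000) × 3.8% × 309/365 = €3474.3452
6 November – 31 December 2035: 56 days, exemption €312000 → (€385000 − €312000) × 3.8% × 56/365 = €425.6000
Total = €3899.9452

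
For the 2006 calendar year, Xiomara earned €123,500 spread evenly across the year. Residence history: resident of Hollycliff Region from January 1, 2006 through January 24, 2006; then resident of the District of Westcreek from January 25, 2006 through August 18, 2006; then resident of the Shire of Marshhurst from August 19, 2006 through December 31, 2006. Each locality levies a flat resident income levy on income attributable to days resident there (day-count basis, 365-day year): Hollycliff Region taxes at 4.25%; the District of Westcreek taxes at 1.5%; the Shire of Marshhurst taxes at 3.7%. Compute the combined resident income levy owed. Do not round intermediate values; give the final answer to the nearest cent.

€3,080.73

Hollycliff Region, January 1 – January 24, 2006: 24 days → €123,500 × 4.25% × 24/365 = €345.1233
The District of Westcreek, January 25 – August 18, 2006: 206 days → €123,500 × 1.5% × 206/365 = €1,045.5205
The Shire of Marshhurst, August 19 – December 31, 2006: 135 days → €123,500 × 3.7% × 135/365 = €1,690.0890
Total = €3,080.7329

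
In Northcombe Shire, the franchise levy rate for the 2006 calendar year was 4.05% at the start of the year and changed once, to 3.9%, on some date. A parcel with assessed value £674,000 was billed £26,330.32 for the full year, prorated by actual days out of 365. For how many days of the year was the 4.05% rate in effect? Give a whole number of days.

16 days

Let d = days at the first rate; then 365 − d days at the second rate.
£674,000 × [4.05%·d + 3.9%·(365−d)] / 365 = £26,330.32
Solving gives d = 16, so the new rate took effect on 17 Jan 2006.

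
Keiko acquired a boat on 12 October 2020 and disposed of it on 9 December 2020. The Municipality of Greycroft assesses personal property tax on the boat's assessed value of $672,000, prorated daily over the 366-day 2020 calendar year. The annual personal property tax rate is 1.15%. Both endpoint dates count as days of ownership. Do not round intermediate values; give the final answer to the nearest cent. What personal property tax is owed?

$1,245.77

Days held (12 October – 9 December 2020): 59 out of 366
Tax = $672,000 × 1.15% × 59/366 = $1,245.7705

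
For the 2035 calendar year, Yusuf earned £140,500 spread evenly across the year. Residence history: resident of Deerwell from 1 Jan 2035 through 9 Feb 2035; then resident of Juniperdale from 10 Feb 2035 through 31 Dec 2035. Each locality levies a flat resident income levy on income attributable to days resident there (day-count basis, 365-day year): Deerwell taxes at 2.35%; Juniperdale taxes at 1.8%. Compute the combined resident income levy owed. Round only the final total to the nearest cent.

£2,613.68

Deerwell, 1 Jan – 9 Feb 2035: 40 days → £140,500 × 2.35% × 40/365 = £361.8356
Juniperdale, 10 Feb – 31 Dec 2035: 325 days → £140,500 × 1.8% × 325/365 = £2,251.8493
Total = £2,613.6849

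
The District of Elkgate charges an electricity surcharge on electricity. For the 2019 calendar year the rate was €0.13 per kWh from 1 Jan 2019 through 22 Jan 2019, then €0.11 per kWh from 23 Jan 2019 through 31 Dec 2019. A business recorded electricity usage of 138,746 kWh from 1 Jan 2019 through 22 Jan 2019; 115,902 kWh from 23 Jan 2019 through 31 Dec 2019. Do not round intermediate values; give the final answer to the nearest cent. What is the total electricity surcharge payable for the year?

€30,786.20

1 Jan – 22 Jan 2019: 138,746 kWh at €0.13/kWh → €18,036.98
23 Jan – 31 Dec 2019: 115,902 kWh at €0.11/kWh → €12,749.22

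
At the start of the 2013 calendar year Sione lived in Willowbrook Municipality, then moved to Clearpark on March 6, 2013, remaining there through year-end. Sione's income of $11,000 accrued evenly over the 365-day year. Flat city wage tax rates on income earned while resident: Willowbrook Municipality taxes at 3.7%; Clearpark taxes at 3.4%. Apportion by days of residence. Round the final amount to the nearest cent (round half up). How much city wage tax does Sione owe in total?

Willowbrook Municipality, January 1 – March 5, 2013: 64 days → $11,000 × 3.7% × 64/365 = $71.3644
Clearpark, March 6 – December 31, 2013: 301 days → $11,000 × 3.4% × 301/365 = $308.4219
Total = $379.7863

$379.79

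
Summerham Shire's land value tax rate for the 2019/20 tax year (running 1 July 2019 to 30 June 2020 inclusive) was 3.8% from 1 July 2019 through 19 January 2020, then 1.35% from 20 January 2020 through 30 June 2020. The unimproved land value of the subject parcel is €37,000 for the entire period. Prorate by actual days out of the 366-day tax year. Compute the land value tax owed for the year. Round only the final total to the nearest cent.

1 July 2019 – 19 January 2020: 203 days at 3.8% → €37,000 × 3.8% × 203/366 = €779.8306
20 January – 30 June 2020: 163 days at 1.35% → €37,000 × 1.35% × 163/366 = €222.4549
Total = €1,002.2855

€1,002.29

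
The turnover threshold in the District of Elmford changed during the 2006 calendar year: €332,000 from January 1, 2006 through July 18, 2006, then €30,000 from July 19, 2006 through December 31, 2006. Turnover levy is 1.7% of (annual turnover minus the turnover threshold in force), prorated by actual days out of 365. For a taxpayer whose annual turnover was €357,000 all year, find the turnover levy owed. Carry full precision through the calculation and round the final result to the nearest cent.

January 1 – July 18, 2006: 199 days, exemption €332,000 → (€357,000 − €332,000) × 1.7% × 199/365 = €231.7123
July 19 – December 31, 2006: 166 days, exemption €30,000 → (€357,000 − €30,000) × 1.7% × 166/365 = €2,528.2027
Total = €2,759.9151

€2,759.92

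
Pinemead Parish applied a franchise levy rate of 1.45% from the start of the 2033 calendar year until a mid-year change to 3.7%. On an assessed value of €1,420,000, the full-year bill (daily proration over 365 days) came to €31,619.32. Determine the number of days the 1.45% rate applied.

Let d = days at the first rate; then 365 − d days at the second rate.
€1,420,000 × [1.45%·d + 3.7%·(365−d)] / 365 = €31,619.32
Solving gives d = 239, so the new rate took effect on 28 Aug 2033.

239 days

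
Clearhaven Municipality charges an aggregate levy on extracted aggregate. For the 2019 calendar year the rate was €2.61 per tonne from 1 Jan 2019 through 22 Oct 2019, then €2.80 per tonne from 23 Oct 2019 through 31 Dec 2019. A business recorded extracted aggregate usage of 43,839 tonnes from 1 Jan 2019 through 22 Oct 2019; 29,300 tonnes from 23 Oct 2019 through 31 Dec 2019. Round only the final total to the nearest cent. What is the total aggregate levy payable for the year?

€196,459.79

1 Jan – 22 Oct 2019: 43,839 tonnes at €2.61/tonne → €114,419.79
23 Oct – 31 Dec 2019: 29,300 tonnes at €2.80/tonne → €82,040.00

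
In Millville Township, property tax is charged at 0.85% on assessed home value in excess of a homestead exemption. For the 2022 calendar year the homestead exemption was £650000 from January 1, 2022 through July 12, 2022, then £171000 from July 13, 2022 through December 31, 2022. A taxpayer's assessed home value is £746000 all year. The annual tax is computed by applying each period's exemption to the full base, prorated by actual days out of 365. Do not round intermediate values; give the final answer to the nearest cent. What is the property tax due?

January 1 – July 12, 2022: 193 days, exemption £650000 → (£746000 − £650000) × 0.85% × 193/365 = £431.4740
July 13 – December 31, 2022: 172 days, exemption £171000 → (£746000 − £171000) × 0.85% × 172/365 = £2303.1507
Total = £2734.6247

£2734.62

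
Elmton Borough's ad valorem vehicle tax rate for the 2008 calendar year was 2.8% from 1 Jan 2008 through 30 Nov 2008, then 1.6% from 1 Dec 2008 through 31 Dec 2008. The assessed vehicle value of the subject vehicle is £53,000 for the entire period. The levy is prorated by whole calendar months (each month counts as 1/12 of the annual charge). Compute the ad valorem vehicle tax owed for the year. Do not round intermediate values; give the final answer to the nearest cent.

1 Jan – 30 Nov 2008: 11 months at 2.8% → £53,000 × 2.8% × 11/12 = £1,360.3333
1 Dec – 31 Dec 2008: 1 month at 1.6% → £53,000 × 1.6% × 1/12 = £70.6667
Total = £1,431.0000

£1,431.00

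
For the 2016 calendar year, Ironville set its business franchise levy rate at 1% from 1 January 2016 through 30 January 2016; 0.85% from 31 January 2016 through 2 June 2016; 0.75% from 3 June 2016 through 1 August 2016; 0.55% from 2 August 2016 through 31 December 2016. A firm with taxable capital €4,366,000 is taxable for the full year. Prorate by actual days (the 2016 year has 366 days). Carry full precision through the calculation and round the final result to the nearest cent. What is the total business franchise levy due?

€31,492.46

1 January – 30 January 2016: 30 days at 1% → €4,366,000 × 1% × 30/366 = €3,578.6885
31 January – 2 June 2016: 124 days at 0.85% → €4,366,000 × 0.85% × 124/366 = €12,573.1257
3 June – 1 August 2016: 60 days at 0.75% → €4,366,000 × 0.75% × 60/366 = €5,368.0328
2 August – 31 December 2016: 152 days at 0.55% → €4,366,000 × 0.55% × 152/366 = €9,972.6120
Total = €31,492.4590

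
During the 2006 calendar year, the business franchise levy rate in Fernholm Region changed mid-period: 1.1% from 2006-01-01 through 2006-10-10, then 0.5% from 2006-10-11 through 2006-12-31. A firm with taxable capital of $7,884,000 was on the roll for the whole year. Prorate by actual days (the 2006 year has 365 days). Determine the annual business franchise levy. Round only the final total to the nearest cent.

$76,096.80

2006-01-01 to 2006-10-10: 283 days at 1.1% → $7,884,000 × 1.1% × 283/365 = $67,240.8000
2006-10-11 to 2006-12-31: 82 days at 0.5% → $7,884,000 × 0.5% × 82/365 = $8,856.0000
Total = $76,096.8000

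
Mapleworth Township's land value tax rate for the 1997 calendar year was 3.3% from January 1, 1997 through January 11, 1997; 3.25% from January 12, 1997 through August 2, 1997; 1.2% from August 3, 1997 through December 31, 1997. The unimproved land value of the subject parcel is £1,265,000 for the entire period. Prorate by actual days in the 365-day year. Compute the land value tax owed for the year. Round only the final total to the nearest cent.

£30,403.32

January 1 – January 11, 1997: 11 days at 3.3% → £1,265,000 × 3.3% × 11/365 = £1,258.0685
January 12 – August 2, 1997: 203 days at 3.25% → £1,265,000 × 3.25% × 203/365 = £22,865.3082
August 3 – December 31, 1997: 151 days at 1.2% → £1,265,000 × 1.2% × 151/365 = £6,279.9452
Total = £30,403.3219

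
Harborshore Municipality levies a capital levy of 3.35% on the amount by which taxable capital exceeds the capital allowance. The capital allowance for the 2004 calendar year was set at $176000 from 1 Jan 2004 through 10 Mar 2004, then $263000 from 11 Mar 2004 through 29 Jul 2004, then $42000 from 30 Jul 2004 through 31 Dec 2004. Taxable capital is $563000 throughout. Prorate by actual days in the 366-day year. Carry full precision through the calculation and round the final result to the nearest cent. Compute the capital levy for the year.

1 Jan – 10 Mar 2004: 70 days, exemption $176000 → ($563000 − $176000) × 3.35% × 70/366 = $2479.5492
11 Mar – 29 Jul 2004: 141 days, exemption $263000 → ($563000 − $263000) × 3.35% × 141/366 = $3871.7213
30 Jul – 31 Dec 2004: 155 days, exemption $42000 → ($563000 − $42000) × 3.35% × 155/366 = $7391.5096
Total = $13742.7801

$13742.78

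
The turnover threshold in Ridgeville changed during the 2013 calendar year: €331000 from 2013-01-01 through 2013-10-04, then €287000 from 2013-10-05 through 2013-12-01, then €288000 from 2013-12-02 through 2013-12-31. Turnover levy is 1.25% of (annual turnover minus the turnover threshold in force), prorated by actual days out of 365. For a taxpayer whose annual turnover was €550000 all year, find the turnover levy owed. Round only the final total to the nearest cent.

€2869.08

2013-01-01 to 2013-10-04: 277 days, exemption €331000 → (€550000 − €331000) × 1.25% × 277/365 = €2077.5000
2013-10-05 to 2013-12-01: 58 days, exemption €287000 → (€550000 − €287000) × 1.25% × 58/365 = €522.3973
2013-12-02 to 2013-12-31: 30 days, exemption €288000 → (€550000 − €288000) × 1.25% × 30/365 = €269.1781
Total = €2869.0753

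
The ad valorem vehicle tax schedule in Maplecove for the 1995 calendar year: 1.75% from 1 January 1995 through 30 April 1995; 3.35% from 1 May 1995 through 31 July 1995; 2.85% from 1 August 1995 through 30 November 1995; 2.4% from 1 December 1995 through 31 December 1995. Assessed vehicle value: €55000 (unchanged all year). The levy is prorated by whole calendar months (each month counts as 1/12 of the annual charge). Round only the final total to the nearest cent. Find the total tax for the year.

€1413.96

1 January – 30 April 1995: 4 months at 1.75% → €55000 × 1.75% × 4/12 = €320.8333
1 May – 31 July 1995: 3 months at 3.35% → €55000 × 3.35% × 3/12 = €460.6250
1 August – 30 November 1995: 4 months at 2.85% → €55000 × 2.85% × 4/12 = €522.5000
1 December – 31 December 1995: 1 month at 2.4% → €55000 × 2.4% × 1/12 = €110.0000
Total = €1413.9583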